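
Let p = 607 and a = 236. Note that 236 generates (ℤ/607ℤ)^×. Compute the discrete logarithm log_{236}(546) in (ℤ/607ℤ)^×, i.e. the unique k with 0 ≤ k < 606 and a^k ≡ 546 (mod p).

365

Baby-step giant-step with m = ceil(sqrt(606)) = 25.
Baby table (236^j mod 607 for j=0..24):
  0:1  1:236  2:459  3:278  4:52  5:132  6:195  7:495
  8:276  9:187  10:428  11:246  12:391  13:12  14:404  15:45
  16:301  17:17  18:370  19:519  20:477  21:277  22:423  23:280
  24:524
Giant step factor: 236^(-25) ≡ 322 (mod 607).
Scan 546·322^i mod 607 for i = 0, 1, …:
  i=0: 546   i=1: 389   i=2: 216   i=3: 354
  i=4: 479   i=5: 60   i=6: 503   i=7: 504
  i=8: 219   i=9: 106     …   i=13: 511
  i=14: 45
Match at i=14, j=15: k = 14·25 + 15 = 365.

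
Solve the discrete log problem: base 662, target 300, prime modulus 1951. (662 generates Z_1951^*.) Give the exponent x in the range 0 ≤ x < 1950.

943

Baby-step giant-step with m = ceil(sqrt(1950)) = 45.
Baby table (662^j mod 1951 for j=0..44):
  0:1  1:662  2:1220  3:1877  4:1738  5:1417  6:1574  7:154
  8:496  9:584  10:310  11:365  12:1657  13:472  14:304  15:295
  16:190  17:916  18:1582  19:1548  20:501  21:1943  22:557  23:1946
  24:592  25:1704  26:370  27:1065  28:719  29:1885  30:1181  31:1422
  32:982  33:401  34:126  35:1470  36:1542  37:431  38:476  39:1001
  40:1273  41:1845  42:64  43:1397  44:40
Giant step factor: 662^(-45) ≡ 1041 (mod 1951).
Scan 300·1041^i mod 1951 for i = 0, 1, …:
  i=0: 300   i=1: 140   i=2: 1366   i=3: 1678
  i=4: 653   i=5: 825   i=6: 385   i=7: 830
  i=8: 1688   i=9: 1308     …   i=19: 1600
  i=20: 1397
Match at i=20, j=43: x = 20·45 + 43 = 943.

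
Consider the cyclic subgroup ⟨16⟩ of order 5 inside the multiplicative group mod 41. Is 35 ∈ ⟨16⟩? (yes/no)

35 ∈ ⟨16⟩ iff 35^5 ≡ 1 (mod 41), since |⟨16⟩| = 5.
35^5 mod 41 = 14.
Since 14 ≠ 1, 35 does not lie in the subgroup.

no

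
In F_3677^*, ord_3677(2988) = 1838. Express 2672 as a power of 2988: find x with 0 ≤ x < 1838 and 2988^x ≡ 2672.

Baby-step giant-step with m = ceil(sqrt(1838)) = 43.
Baby table (2988^j mod 3677 for j=0..42):
  0:1  1:2988  2:388  3:1089  4:3464  5:3354  6:1927  7:3371
  8:1245  9:2613  10:1373  11:2669  12:3236  13:2335  14:1711  15:1438
  16:2008  17:2717  18:3257  19:2574  20:2505  21:2245  22:1212  23:3288
  24:3277  25:3502  26:2911  27:1963  28:629  29:505  30:1370  31:1059
  32:2072  33:2745  34:2350  35:2407  36:3581  37:3635  38:3199  39:2089
  40:2063  41:1592  42:2535
Giant step factor: 2988^(-43) ≡ 1195 (mod 3677).
Scan 2672·1195^i mod 3677 for i = 0, 1, …:
  i=0: 2672   i=1: 1404   i=2: 1068   i=3: 341
  i=4: 3025   i=5: 384   i=6: 2932   i=7: 3236
Match at i=7, j=12: x = 7·43 + 12 = 313.

313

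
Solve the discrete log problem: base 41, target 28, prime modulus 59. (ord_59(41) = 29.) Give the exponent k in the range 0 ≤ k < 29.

Successive powers of 41 modulo 59:
  41^0=1  41^1=41  41^2=29  41^3=9  41^4=15  41^5=25
  41^6=22  41^7=17  41^8=48  41^9=21  41^10=35  41^11=19
  41^12=12  41^13=20  41^14=53  41^15=49  41^16=3  41^17=5
  41^18=28
So 41^18 ≡ 28 (mod 59), giving k = 18.

18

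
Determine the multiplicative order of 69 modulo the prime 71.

70

The order of 69 must divide p − 1 = 70 = 2 · 5 · 7.
Divisors: 1, 2, 5, 7, 10, 14, 35, 70.
Check each in increasing order: 69^1 ≡ 69;  69^2 ≡ 4;  69^5 ≡ 39;  69^7 ≡ 14;  69^10 ≡ 30;  69^14 ≡ 54;  69^35 ≡ 70;  69^70 ≡ 1.
Smallest exponent giving 1 is 70.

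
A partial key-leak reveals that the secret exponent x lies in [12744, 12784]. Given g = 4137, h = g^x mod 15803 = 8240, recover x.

Compute 4137^12744 mod 15803 = 8577, then multiply by 4137 repeatedly:
  4137^12744=8577  4137^12745=5314  4137^12746=2045  4137^12747=5560  4137^12748=8355
  4137^12749=3474  4137^12750=7011  4137^12751=6002  4137^12752=3761  4137^12753=9105
  4137^12754=8836  4137^12755=2193  4137^12756=1519  4137^12757=10312  4137^12758=8447
  4137^12759=4806  4137^12760=2248  4137^12761=7812  4137^12762=1109  4137^12763=5063
  4137^12764=6656  4137^12765=7046  4137^12766=8570  4137^12767=7961  4137^12768=1205
  4137^12769=7140  4137^12770=2373  4137^12771=3438  4137^12772=306  4137^12773=1682
  4137^12774=5114  4137^12775=12204  4137^12776=13166  4137^12777=10604  4137^12778=15423
  4137^12779=8240
Found 8240 at exponent 12779.

12779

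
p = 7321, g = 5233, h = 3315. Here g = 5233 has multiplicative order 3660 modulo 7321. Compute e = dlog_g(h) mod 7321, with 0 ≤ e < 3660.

269

Baby-step giant-step with m = ceil(sqrt(3660)) = 61.
Baby table (5233^j mod 7321 for j=0..60):
  0:1  1:5233  2:3749  3:5558  4:6002  5:1376  6:4065  7:4640
  8:4684  9:664  10:4558  11:196  12:728  13:2704  14:5860  15:5032
  16:6140  17:6072  18:1636  19:2939  20:5687  21:206  22:1811  23:3589
  24:2872  25:6484  26:5258  27:2796  28:4110  29:5853  30:5006  31:1860
  32:3771  33:3548  34:628  35:6516  36:4331  37:5628  38:6262  39:250
  40:5112  41:162  42:5831  43:7016  44:7234  45:5952  46:3282  47:6961
  48:4938  49:4745  50:5074  51:6296  52:2468  53:800  54:6109  55:4911
  56:2553  57:6345  58:2650  59:1476  60:253
Giant step factor: 5233^(-61) ≡ 1074 (mod 7321).
Scan 3315·1074^i mod 7321 for i = 0, 1, …:
  i=0: 3315   i=1: 2304   i=2: 7319   i=3: 5173
  i=4: 6484
Match at i=4, j=25: e = 4·61 + 25 = 269.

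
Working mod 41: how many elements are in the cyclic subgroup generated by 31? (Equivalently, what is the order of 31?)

The order of 31 must divide p − 1 = 40 = 2^3 · 5.
Divisors: 1, 2, 4, 5, 8, 10, 20, 40.
Check each in increasing order: 31^1 ≡ 31;  31^2 ≡ 18;  31^4 ≡ 37;  31^5 ≡ 40;  31^8 ≡ 16;  31^10 ≡ 1.
Smallest exponent giving 1 is 10.

10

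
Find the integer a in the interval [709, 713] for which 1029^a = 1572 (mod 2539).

711

Compute 1029^709 mod 2539 = 1192, then multiply by 1029 repeatedly:
  1029^709=1192  1029^710=231  1029^711=1572
Found 1572 at exponent 711.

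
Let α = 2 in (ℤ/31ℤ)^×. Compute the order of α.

5

The order of 2 must divide p − 1 = 30 = 2 · 3 · 5.
Divisors: 1, 2, 3, 5, 6, 10, 15, 30.
Check each in increasing order: 2^1 ≡ 2;  2^2 ≡ 4;  2^3 ≡ 8;  2^5 ≡ 1.
Smallest exponent giving 1 is 5.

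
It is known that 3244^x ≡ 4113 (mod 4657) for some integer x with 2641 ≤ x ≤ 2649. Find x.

2644

Compute 3244^2641 mod 4657 = 899, then multiply by 3244 repeatedly:
  3244^2641=899  3244^2642=1074  3244^2643=620  3244^2644=4113
Found 4113 at exponent 2644.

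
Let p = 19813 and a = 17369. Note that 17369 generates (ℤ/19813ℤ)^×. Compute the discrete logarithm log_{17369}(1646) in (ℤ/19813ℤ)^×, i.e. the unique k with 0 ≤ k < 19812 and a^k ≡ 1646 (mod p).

17156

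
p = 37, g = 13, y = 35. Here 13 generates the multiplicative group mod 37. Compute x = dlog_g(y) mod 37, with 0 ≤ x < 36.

5

Successive powers of 13 modulo 37:
  13^0=1  13^1=13  13^2=21  13^3=14  13^4=34  13^5=35
So 13^5 ≡ 35 (mod 37), giving x = 5.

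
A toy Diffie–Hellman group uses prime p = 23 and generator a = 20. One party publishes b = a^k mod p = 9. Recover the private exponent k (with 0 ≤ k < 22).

2

Successive powers of 20 modulo 23:
  20^0=1  20^1=20  20^2=9
So 20^2 ≡ 9 (mod 23), giving k = 2.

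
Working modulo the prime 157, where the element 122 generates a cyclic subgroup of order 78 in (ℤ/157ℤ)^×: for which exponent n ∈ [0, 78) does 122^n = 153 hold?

72

Baby-step giant-step with m = ceil(sqrt(78)) = 9.
Baby table (122^j mod 157 for j=0..8):
  0:1  1:122  2:126  3:143  4:19  5:120  6:39  7:48
  8:47
Giant step factor: 122^(-9) ≡ 90 (mod 157).
Scan 153·90^i mod 157 for i = 0, 1, …:
  i=0: 153   i=1: 111   i=2: 99   i=3: 118
  i=4: 101   i=5: 141   i=6: 130   i=7: 82
  i=8: 1
Match at i=8, j=0: n = 8·9 + 0 = 72.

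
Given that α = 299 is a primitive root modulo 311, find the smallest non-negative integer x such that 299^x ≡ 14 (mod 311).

Baby-step giant-step with m = ceil(sqrt(310)) = 18.
Baby table (299^j mod 311 for j=0..17):
  0:1  1:299  2:144  3:138  4:210  5:279  6:73  7:57
  8:249  9:122  10:91  11:152  12:42  13:118  14:139  15:198
  16:112  17:211
Giant step factor: 299^(-18) ≡ 106 (mod 311).
Scan 14·106^i mod 311 for i = 0, 1, …:
  i=0: 14   i=1: 240   i=2: 249
Match at i=2, j=8: x = 2·18 + 8 = 44.

44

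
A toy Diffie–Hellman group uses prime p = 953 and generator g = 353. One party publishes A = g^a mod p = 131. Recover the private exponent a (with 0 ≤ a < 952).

342

Baby-step giant-step with m = ceil(sqrt(952)) = 31.
Baby table (353^j mod 953 for j=0..30):
  0:1  1:353  2:719  3:309  4:435  5:122  6:181  7:42
  8:531  9:655  10:589  11:163  12:359  13:931  14:811  15:383
  16:826  17:913  18:175  19:783  20:29  21:707  22:838  23:384
  24:226  25:679  26:484  27:265  28:151  29:888  30:880
Giant step factor: 353^(-31) ≡ 326 (mod 953).
Scan 131·326^i mod 953 for i = 0, 1, …:
  i=0: 131   i=1: 774   i=2: 732   i=3: 382
  i=4: 642   i=5: 585   i=6: 110   i=7: 599
  i=8: 862   i=9: 830   i=10: 881   i=11: 353
Match at i=11, j=1: a = 11·31 + 1 = 342.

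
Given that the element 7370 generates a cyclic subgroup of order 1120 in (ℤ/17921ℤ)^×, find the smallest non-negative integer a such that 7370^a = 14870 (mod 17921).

323

Baby-step giant-step with m = ceil(sqrt(1120)) = 34.
Baby table (7370^j mod 17921 for j=0..33):
  0:1  1:7370  2:16270  3:489  4:1809  5:17027  6:6148  7:6472
  8:10859  9:13565  10:10712  11:5435  12:2515  13:5236  14:5407  15:11207
  16:15622  17:9636  18:14318  19:4812  20:16702  21:12312  22:5417  23:13223
  24:17033  25:14526  26:14487  27:13793  28:6498  29:5348  30:6481  31:5505
  32:16627  33:15113
Giant step factor: 7370^(-34) ≡ 11919 (mod 17921).
Scan 14870·11919^i mod 17921 for i = 0, 1, …:
  i=0: 14870   i=1: 14761   i=2: 5902   i=3: 6013
  i=4: 2868   i=5: 8345   i=6: 2505   i=7: 709
  i=8: 9780   i=9: 9636
Match at i=9, j=17: a = 9·34 + 17 = 323.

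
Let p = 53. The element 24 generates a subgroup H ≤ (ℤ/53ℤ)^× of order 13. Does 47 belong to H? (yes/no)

⟨24⟩ has order 13; its elements mod 53 are {1, 10, 13, 15, 16, 24, 28, 36, 42, 44, 46, 47, 49}.
47 is in this set.

yes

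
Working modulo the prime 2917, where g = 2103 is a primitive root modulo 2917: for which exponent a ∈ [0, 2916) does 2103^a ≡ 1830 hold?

Baby-step giant-step with m = ceil(sqrt(2916)) = 54.
Baby table (2103^j mod 2917 for j=0..53):
  0:1  1:2103  2:437  3:156  4:1364  5:1081  6:1000  7:2760
  8:2367  9:1399  10:1761  11:1710  12:2386  13:518  14:1313  15:1757
  16:2049  17:638  18:2811  19:1691  20:350  21:966  22:1266  23:2094
  24:1929  25:2057  26:2877  27:473  28:22  29:2511  30:863  31:515
  32:838  33:446  34:1581  35:2380  36:2485  37:1608  38:821  39:2616
  40:2903  41:2645  42:2633  43:733  44:1323  45:2368  46:585  47:2198
  48:1866  49:833  50:1599  51:2313  52:1600  53:1499
Giant step factor: 2103^(-54) ≡ 1369 (mod 2917).
Scan 1830·1369^i mod 2917 for i = 0, 1, …:
  i=0: 1830   i=1: 2484   i=2: 2291   i=3: 604
  i=4: 1365   i=5: 1805   i=6: 346   i=7: 1120
  i=8: 1855   i=9: 1705     …   i=29: 626
  i=30: 2313
Match at i=30, j=51: a = 30·54 + 51 = 1671.

1671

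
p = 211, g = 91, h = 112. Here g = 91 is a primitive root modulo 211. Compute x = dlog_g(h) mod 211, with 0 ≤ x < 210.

71

Baby-step giant-step with m = ceil(sqrt(210)) = 15.
Baby table (91^j mod 211 for j=0..14):
  0:1  1:91  2:52  3:90  4:172  5:38  6:82  7:77
  8:44  9:206  10:178  11:162  12:183  13:195  14:21
Giant step factor: 91^(-15) ≡ 88 (mod 211).
Scan 112·88^i mod 211 for i = 0, 1, …:
  i=0: 112   i=1: 150   i=2: 118   i=3: 45
  i=4: 162
Match at i=4, j=11: x = 4·15 + 11 = 71.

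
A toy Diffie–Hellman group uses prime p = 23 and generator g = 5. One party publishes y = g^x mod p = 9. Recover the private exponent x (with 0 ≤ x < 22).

10

Successive powers of 5 modulo 23:
  5^0=1  5^1=5  5^2=2  5^3=10  5^4=4  5^5=20
  5^6=8  5^7=17  5^8=16  5^9=11  5^10=9
So 5^10 ≡ 9 (mod 23), giving x = 10.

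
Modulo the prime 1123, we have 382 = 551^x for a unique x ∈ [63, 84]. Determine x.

69

Compute 551^63 mod 1123 = 910, then multiply by 551 repeatedly:
  551^63=910  551^64=552  551^65=942  551^66=216  551^67=1101
  551^68=231  551^69=382
Found 382 at exponent 69.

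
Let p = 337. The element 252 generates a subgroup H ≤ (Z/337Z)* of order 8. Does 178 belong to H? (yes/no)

⟨252⟩ has order 8; its elements mod 337 are {1, 85, 111, 148, 189, 226, 252, 336}.
178 is not in this set.

no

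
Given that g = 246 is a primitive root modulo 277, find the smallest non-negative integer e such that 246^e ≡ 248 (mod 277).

28

Successive powers of 246 modulo 277:
  246^0=1  246^1=246  246^2=130  246^3=125  246^4=3  246^5=184
  246^6=113  246^7=98  246^8=9  246^9=275  246^10=62  246^11=17
  246^12=27  246^13=271  246^14=186  246^15=51  246^16=81  246^17=259
  246^18=4  246^19=153  246^20=243  246^21=223  246^22=12  246^23=182
  246^24=175  246^25=115  246^26=36  246^27=269  246^28=248
So 246^28 ≡ 248 (mod 277), giving e = 28.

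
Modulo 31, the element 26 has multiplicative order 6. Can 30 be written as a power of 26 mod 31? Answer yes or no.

yes

30 ∈ ⟨26⟩ iff 30^6 ≡ 1 (mod 31), since |⟨26⟩| = 6.
30^6 mod 31 = 1.
Since 1 = 1, 30 lies in the subgroup.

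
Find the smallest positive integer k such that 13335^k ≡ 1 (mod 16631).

The order of 13335 must divide p − 1 = 16630 = 2 · 5 · 1663.
Divisors: 1, 2, 5, 10, 1663, 3326, 8315, 16630.
Check each in increasing order: 13335^1 ≡ 13335;  13335^2 ≡ 3573;  13335^5 ≡ 6620;  13335^10 ≡ 1715;  13335^1663 ≡ 16630;  13335^3326 ≡ 1.
Smallest exponent giving 1 is 3326.

3326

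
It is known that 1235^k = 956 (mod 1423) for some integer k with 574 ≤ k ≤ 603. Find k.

Compute 1235^574 mod 1423 = 583, then multiply by 1235 repeatedly:
  1235^574=583  1235^575=1390  1235^576=512  1235^577=508  1235^578=1260
  1235^579=761  1235^580=655  1235^581=661  1235^582=956
Found 956 at exponent 582.

582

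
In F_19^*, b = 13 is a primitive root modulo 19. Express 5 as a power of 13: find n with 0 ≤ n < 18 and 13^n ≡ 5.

Successive powers of 13 modulo 19:
  13^0=1  13^1=13  13^2=17  13^3=12  13^4=4  13^5=14
  13^6=11  13^7=10  13^8=16  13^9=18  13^10=6  13^11=2
  13^12=7  13^13=15  13^14=5
So 13^14 ≡ 5 (mod 19), giving n = 14.

14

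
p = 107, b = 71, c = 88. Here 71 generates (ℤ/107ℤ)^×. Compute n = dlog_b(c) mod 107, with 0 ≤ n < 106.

11

Successive powers of 71 modulo 107:
  71^0=1  71^1=71  71^2=12  71^3=103  71^4=37  71^5=59
  71^6=16  71^7=66  71^8=85  71^9=43  71^10=57  71^11=88
So 71^11 ≡ 88 (mod 107), giving n = 11.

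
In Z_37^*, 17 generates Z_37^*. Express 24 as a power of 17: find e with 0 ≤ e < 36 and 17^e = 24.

35

Successive powers of 17 modulo 37:
  17^0=1  17^1=17  17^2=30  17^3=29  17^4=12  17^5=19
  17^6=27  17^7=15  17^8=33  17^9=6  17^10=28  17^11=32
  17^12=26  17^13=35  17^14=3  17^15=14  17^16=16  17^17=13
  17^18=36  17^19=20  17^20=7  17^21=8  17^22=25  17^23=18
  17^24=10  17^25=22  17^26=4  17^27=31  17^28=9  17^29=5
  17^30=11  17^31=2  17^32=34  17^33=23  17^34=21  17^35=24
So 17^35 ≡ 24 (mod 37), giving e = 35.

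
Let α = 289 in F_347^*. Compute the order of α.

The order of 289 must divide p − 1 = 346 = 2 · 173.
Divisors: 1, 2, 173, 346.
Check each in increasing order: 289^1 ≡ 289;  289^2 ≡ 241;  289^173 ≡ 1.
Smallest exponent giving 1 is 173.

173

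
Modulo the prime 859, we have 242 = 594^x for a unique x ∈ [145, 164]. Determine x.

Compute 594^145 mod 859 = 242, then multiply by 594 repeatedly:
  594^145=242
Found 242 at exponent 145.

145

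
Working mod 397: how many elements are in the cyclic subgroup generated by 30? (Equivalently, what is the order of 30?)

The order of 30 must divide p − 1 = 396 = 2^2 · 3^2 · 11.
Divisors: 1, 2, 3, 4, 6, 9, 11, 12, 18, 22, 33, 36, 44, 66, 99, 132, 198, 396.
Check each in increasing order: 30^1 ≡ 30;  30^2 ≡ 106;  30^3 ≡ 4;  30^4 ≡ 120;  30^6 ≡ 16;  30^9 ≡ 64;  30^11 ≡ 35;  30^12 ≡ 256;  30^18 ≡ 126;  30^22 ≡ 34;  30^33 ≡ 396;  30^36 ≡ 393;  30^44 ≡ 362;  30^66 ≡ 1.
Smallest exponent giving 1 is 66.

66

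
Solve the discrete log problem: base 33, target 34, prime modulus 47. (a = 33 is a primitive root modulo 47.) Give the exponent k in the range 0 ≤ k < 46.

Baby-step giant-step with m = ceil(sqrt(46)) = 7.
Baby table (33^j mod 47 for j=0..6):
  0:1  1:33  2:8  3:29  4:17  5:44  6:42
Giant step factor: 33^(-7) ≡ 45 (mod 47).
Scan 34·45^i mod 47 for i = 0, 1, …:
  i=0: 34   i=1: 26   i=2: 42
Match at i=2, j=6: k = 2·7 + 6 = 20.

20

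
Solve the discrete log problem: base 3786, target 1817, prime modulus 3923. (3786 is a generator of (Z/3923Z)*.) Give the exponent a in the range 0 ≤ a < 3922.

1412

Baby-step giant-step with m = ceil(sqrt(3922)) = 63.
Baby table (3786^j mod 3923 for j=0..62):
  0:1  1:3786  2:3077  3:2135  4:1730  5:2293  6:3622  7:2007
  8:3574  9:737  10:1029  11:255  12:372  13:35  14:3051  15:1774
  16:188  17:1705  18:1795  19:1234  20:3554  21:3477  22:2257  23:708
  24:1079  25:1251  26:1225  27:864  28:3245  29:2657  30:830  31:57
  32:37  33:2777  34:82  35:535  36:1242  37:2458  38:632  39:3645
  40:2779  41:3731  42:2766  43:1589  44:1995  45:1295  46:3043  47:2870
  48:3033  49:317  50:3647  51:2505  52:2039  53:3113  54:1126  55:2658
  56:693  57:3134  58:2172  59:584  60:2375  61:234  62:3249
Giant step factor: 3786^(-63) ≡ 2407 (mod 3923).
Scan 1817·2407^i mod 3923 for i = 0, 1, …:
  i=0: 1817   i=1: 3297   i=2: 3573   i=3: 995
  i=4: 1935   i=5: 944   i=6: 791   i=7: 1282
  i=8: 2296   i=9: 2888     …   i=21: 2191
  i=22: 1225
Match at i=22, j=26: a = 22·63 + 26 = 1412.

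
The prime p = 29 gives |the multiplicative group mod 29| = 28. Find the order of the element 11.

The order of 11 must divide p − 1 = 28 = 2^2 · 7.
Divisors: 1, 2, 4, 7, 14, 28.
Check each in increasing order: 11^1 ≡ 11;  11^2 ≡ 5;  11^4 ≡ 25;  11^7 ≡ 12;  11^14 ≡ 28;  11^28 ≡ 1.
Smallest exponent giving 1 is 28.

28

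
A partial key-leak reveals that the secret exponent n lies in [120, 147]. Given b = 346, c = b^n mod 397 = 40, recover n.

Compute 346^120 mod 397 = 255, then multiply by 346 repeatedly:
  346^120=255  346^121=96  346^122=265  346^123=380  346^124=73
  346^125=247  346^126=107  346^127=101  346^128=10  346^129=284
  346^130=205  346^131=264  346^132=34  346^133=251  346^134=300
  346^135=183  346^136=195  346^137=377  346^138=226  346^139=384
  346^140=266  346^141=329  346^142=292  346^143=194  346^144=31
  346^145=7  346^146=40
Found 40 at exponent 146.

146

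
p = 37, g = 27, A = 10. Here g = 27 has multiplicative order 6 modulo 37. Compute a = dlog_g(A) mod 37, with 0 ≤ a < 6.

Successive powers of 27 modulo 37:
  27^0=1  27^1=27  27^2=26  27^3=36  27^4=10
So 27^4 ≡ 10 (mod 37), giving a = 4.

4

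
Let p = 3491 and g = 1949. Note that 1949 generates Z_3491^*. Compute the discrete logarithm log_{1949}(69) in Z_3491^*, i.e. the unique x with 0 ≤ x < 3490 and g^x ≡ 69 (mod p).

2145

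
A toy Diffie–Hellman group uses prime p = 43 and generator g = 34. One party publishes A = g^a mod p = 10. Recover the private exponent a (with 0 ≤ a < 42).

26

Successive powers of 34 modulo 43:
  34^0=1  34^1=34  34^2=38  34^3=2  34^4=25  34^5=33
  34^6=4  34^7=7  34^8=23  34^9=8  34^10=14  34^11=3
  34^12=16  34^13=28  34^14=6  34^15=32  34^16=13  34^17=12
  34^18=21  34^19=26  34^20=24  34^21=42  34^22=9  34^23=5
  34^24=41  34^25=18  34^26=10
So 34^26 ≡ 10 (mod 43), giving a = 26.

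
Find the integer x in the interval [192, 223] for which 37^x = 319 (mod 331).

192

Compute 37^192 mod 331 = 319, then multiply by 37 repeatedly:
  37^192=319
Found 319 at exponent 192.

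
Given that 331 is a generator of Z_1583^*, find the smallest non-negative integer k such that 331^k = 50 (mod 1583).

Baby-step giant-step with m = ceil(sqrt(1582)) = 40.
Baby table (331^j mod 1583 for j=0..39):
  0:1  1:331  2:334  3:1327  4:746  5:1561  6:633  7:567
  8:883  9:1001  10:484  11:321  12:190  13:1153  14:140  15:433
  16:853  17:569  18:1545  19:86  20:1555  21:230  22:146  23:836
  24:1274  25:616  26:1272  27:1537  28:604  29:466  30:695  31:510
  32:1012  33:959  34:829  35:540  36:1444  37:1481  38:1064  39:758
Giant step factor: 331^(-40) ≡ 422 (mod 1583).
Scan 50·422^i mod 1583 for i = 0, 1, …:
  i=0: 50   i=1: 521   i=2: 1408   i=3: 551
  i=4: 1404   i=5: 446   i=6: 1418   i=7: 22
  i=8: 1369   i=9: 1506     …   i=25: 251
  i=26: 1444
Match at i=26, j=36: k = 26·40 + 36 = 1076.

1076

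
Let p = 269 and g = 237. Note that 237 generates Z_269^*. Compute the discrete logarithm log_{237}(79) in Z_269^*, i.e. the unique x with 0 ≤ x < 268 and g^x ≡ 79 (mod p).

Baby-step giant-step with m = ceil(sqrt(268)) = 17.
Baby table (237^j mod 269 for j=0..16):
  0:1  1:237  2:217  3:50  4:14  5:90  6:79  7:162
  8:196  9:184  10:30  11:116  12:54  13:155  14:151  15:10
  16:218
Giant step factor: 237^(-17) ≡ 15 (mod 269).
Scan 79·15^i mod 269 for i = 0, 1, …:
  i=0: 79
Match at i=0, j=6: x = 0·17 + 6 = 6.

6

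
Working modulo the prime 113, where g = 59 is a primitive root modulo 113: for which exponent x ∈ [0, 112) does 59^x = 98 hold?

Baby-step giant-step with m = ceil(sqrt(112)) = 11.
Baby table (59^j mod 113 for j=0..10):
  0:1  1:59  2:91  3:58  4:32  5:80  6:87  7:48
  8:7  9:74  10:72
Giant step factor: 59^(-11) ≡ 27 (mod 113).
Scan 98·27^i mod 113 for i = 0, 1, …:
  i=0: 98   i=1: 47   i=2: 26   i=3: 24
  i=4: 83   i=5: 94   i=6: 52   i=7: 48
Match at i=7, j=7: x = 7·11 + 7 = 84.

84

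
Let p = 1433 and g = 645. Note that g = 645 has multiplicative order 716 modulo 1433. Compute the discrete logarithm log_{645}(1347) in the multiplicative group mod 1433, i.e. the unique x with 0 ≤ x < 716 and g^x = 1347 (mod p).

Baby-step giant-step with m = ceil(sqrt(716)) = 27.
Baby table (645^j mod 1433 for j=0..26):
  0:1  1:645  2:455  3:1143  4:673  5:1319  6:986  7:1151
  8:101  9:660  10:99  11:803  12:622  13:1383  14:709  15:178
  16:170  17:742  18:1401  19:855  20:1203  21:682  22:1392  23:782
  24:1407  25:426  26:1067
Giant step factor: 645^(-27) ≡ 107 (mod 1433).
Scan 1347·107^i mod 1433 for i = 0, 1, …:
  i=0: 1347   i=1: 829   i=2: 1290   i=3: 462
  i=4: 712   i=5: 235   i=6: 784   i=7: 774
  i=8: 1137   i=9: 1287     …   i=25: 1131
  i=26: 645
Match at i=26, j=1: x = 26·27 + 1 = 703.

703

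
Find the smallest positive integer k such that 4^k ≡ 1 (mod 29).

The order of 4 must divide p − 1 = 28 = 2^2 · 7.
Divisors: 1, 2, 4, 7, 14, 28.
Check each in increasing order: 4^1 ≡ 4;  4^2 ≡ 16;  4^4 ≡ 24;  4^7 ≡ 28;  4^14 ≡ 1.
Smallest exponent giving 1 is 14.

14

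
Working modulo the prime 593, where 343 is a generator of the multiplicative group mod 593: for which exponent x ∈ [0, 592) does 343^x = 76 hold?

Successive powers of 343 modulo 593:
  343^0=1  343^1=343  343^2=235  343^3=550  343^4=76
So 343^4 ≡ 76 (mod 593), giving x = 4.

4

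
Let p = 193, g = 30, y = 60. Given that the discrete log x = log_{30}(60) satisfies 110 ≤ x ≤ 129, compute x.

111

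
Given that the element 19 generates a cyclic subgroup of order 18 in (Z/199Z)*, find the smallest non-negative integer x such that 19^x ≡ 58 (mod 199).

14

Successive powers of 19 modulo 199:
  19^0=1  19^1=19  19^2=162  19^3=93  19^4=175  19^5=141
  19^6=92  19^7=156  19^8=178  19^9=198  19^10=180  19^11=37
  19^12=106  19^13=24  19^14=58
So 19^14 ≡ 58 (mod 199), giving x = 14.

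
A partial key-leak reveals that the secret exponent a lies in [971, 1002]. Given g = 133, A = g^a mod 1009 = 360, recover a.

980

Compute 133^971 mod 1009 = 958, then multiply by 133 repeatedly:
  133^971=958  133^972=280  133^973=916  133^974=748  133^975=602
  133^976=355  133^977=801  133^978=588  133^979=511  133^980=360
Found 360 at exponent 980.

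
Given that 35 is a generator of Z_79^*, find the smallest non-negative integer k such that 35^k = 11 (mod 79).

Baby-step giant-step with m = ceil(sqrt(78)) = 9.
Baby table (35^j mod 79 for j=0..8):
  0:1  1:35  2:40  3:57  4:20  5:68  6:10  7:34
  8:5
Giant step factor: 35^(-9) ≡ 14 (mod 79).
Scan 11·14^i mod 79 for i = 0, 1, …:
  i=0: 11   i=1: 75   i=2: 23   i=3: 6
  i=4: 5
Match at i=4, j=8: k = 4·9 + 8 = 44.

44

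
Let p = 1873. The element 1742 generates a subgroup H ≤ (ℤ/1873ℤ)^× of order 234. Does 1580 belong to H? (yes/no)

yes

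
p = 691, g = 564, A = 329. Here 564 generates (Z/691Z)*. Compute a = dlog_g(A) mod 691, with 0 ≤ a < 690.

Baby-step giant-step with m = ceil(sqrt(690)) = 27.
Baby table (564^j mod 691 for j=0..26):
  0:1  1:564  2:236  3:432  4:416  5:375  6:54  7:52
  8:306  9:525  10:352  11:211  12:152  13:44  14:631  15:19
  16:351  17:338  18:607  19:303  20:215  21:335  22:297  23:286
  24:301  25:469  26:554
Giant step factor: 564^(-27) ≡ 652 (mod 691).
Scan 329·652^i mod 691 for i = 0, 1, …:
  i=0: 329   i=1: 298   i=2: 125   i=3: 653
  i=4: 100   i=5: 246   i=6: 80   i=7: 335
Match at i=7, j=21: a = 7·27 + 21 = 210.

210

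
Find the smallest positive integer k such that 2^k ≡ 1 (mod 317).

The order of 2 must divide p − 1 = 316 = 2^2 · 79.
Divisors: 1, 2, 4, 79, 158, 316.
Check each in increasing order: 2^1 ≡ 2;  2^2 ≡ 4;  2^4 ≡ 16;  2^79 ≡ 203;  2^158 ≡ 316;  2^316 ≡ 1.
Smallest exponent giving 1 is 316.

316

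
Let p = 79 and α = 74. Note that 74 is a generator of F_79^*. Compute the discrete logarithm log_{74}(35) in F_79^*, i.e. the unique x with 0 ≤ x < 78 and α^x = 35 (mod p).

5

Successive powers of 74 modulo 79:
  74^0=1  74^1=74  74^2=25  74^3=33  74^4=72  74^5=35
So 74^5 ≡ 35 (mod 79), giving x = 5.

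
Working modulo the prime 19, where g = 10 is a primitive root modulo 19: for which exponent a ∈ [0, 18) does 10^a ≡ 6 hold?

Successive powers of 10 modulo 19:
  10^0=1  10^1=10  10^2=5  10^3=12  10^4=6
So 10^4 ≡ 6 (mod 19), giving a = 4.

4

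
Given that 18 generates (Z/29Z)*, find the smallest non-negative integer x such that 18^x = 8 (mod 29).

13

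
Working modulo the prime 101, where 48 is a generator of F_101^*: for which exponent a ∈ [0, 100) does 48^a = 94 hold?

83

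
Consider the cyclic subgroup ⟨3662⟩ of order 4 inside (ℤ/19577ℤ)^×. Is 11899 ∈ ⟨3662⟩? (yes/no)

no

11899 ∈ ⟨3662⟩ iff 11899^4 ≡ 1 (mod 19577), since |⟨3662⟩| = 4.
11899^4 mod 19577 = 18611.
Since 18611 ≠ 1, 11899 does not lie in the subgroup.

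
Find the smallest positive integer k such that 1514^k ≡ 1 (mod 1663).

554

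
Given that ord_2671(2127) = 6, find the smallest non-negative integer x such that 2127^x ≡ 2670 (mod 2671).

Successive powers of 2127 modulo 2671:
  2127^0=1  2127^1=2127  2127^2=2126  2127^3=2670
So 2127^3 ≡ 2670 (mod 2671), giving x = 3.

3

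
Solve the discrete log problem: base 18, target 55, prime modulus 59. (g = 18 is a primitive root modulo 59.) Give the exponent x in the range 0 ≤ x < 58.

Baby-step giant-step with m = ceil(sqrt(58)) = 8.
Baby table (18^j mod 59 for j=0..7):
  0:1  1:18  2:29  3:50  4:15  5:34  6:22  7:42
Giant step factor: 18^(-8) ≡ 16 (mod 59).
Scan 55·16^i mod 59 for i = 0, 1, …:
  i=0: 55   i=1: 54   i=2: 38   i=3: 18
Match at i=3, j=1: x = 3·8 + 1 = 25.

25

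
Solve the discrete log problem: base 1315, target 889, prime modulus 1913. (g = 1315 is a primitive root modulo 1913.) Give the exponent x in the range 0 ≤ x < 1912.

1052

Baby-step giant-step with m = ceil(sqrt(1912)) = 44.
Baby table (1315^j mod 1913 for j=0..43):
  0:1  1:1315  2:1786  3:1339  4:825  5:204  6:440  7:874
  8:1510  9:1869  10:1443  11:1762  12:387  13:47  14:589  15:1683
  16:1717  17:515  18:23  19:1550  20:905  21:189  22:1758  23:866
  24:555  25:972  26:296  27:901  28:668  29:353  30:1249  31:1081
  32:156  33:449  34:1231  35:367  36:529  37:1216  38:1685  39:521
  40:261  41:788  42:1287  43:1313
Giant step factor: 1315^(-44) ≡ 1879 (mod 1913).
Scan 889·1879^i mod 1913 for i = 0, 1, …:
  i=0: 889   i=1: 382   i=2: 403   i=3: 1602
  i=4: 1009   i=5: 128   i=6: 1387   i=7: 667
  i=8: 278   i=9: 113     …   i=22: 1624
  i=23: 261
Match at i=23, j=40: x = 23·44 + 40 = 1052.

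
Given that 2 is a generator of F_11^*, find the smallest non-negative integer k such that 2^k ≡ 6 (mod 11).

Successive powers of 2 modulo 11:
  2^0=1  2^1=2  2^2=4  2^3=8  2^4=5  2^5=10
  2^6=9  2^7=7  2^8=3  2^9=6
So 2^9 ≡ 6 (mod 11), giving k = 9.

9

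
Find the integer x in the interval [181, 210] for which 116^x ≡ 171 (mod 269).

Compute 116^181 mod 269 = 171, then multiply by 116 repeatedly:
  116^181=171
Found 171 at exponent 181.

181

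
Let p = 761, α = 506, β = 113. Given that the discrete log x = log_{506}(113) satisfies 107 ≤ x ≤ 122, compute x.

Compute 506^107 mod 761 = 127, then multiply by 506 repeatedly:
  506^107=127  506^108=338  506^109=564  506^110=9  506^111=749
  506^112=16  506^113=486  506^114=113
Found 113 at exponent 114.

114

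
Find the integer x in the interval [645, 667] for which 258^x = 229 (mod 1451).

Compute 258^645 mod 1451 = 1010, then multiply by 258 repeatedly:
  258^645=1010  258^646=851  258^647=457  258^648=375  258^649=984
  258^650=1398  258^651=836  258^652=940  258^653=203  258^654=138
  258^655=780  258^656=1002  258^657=238  258^658=462  258^659=214
  258^660=74  258^661=229
Found 229 at exponent 661.

661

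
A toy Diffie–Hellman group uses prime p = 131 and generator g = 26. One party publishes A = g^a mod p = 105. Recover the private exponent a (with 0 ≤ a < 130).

66

Baby-step giant-step with m = ceil(sqrt(130)) = 12.
Baby table (26^j mod 131 for j=0..11):
  0:1  1:26  2:21  3:22  4:48  5:69  6:91  7:8
  8:77  9:37  10:45  11:122
Giant step factor: 26^(-12) ≡ 117 (mod 131).
Scan 105·117^i mod 131 for i = 0, 1, …:
  i=0: 105   i=1: 102   i=2: 13   i=3: 80
  i=4: 59   i=5: 91
Match at i=5, j=6: a = 5·12 + 6 = 66.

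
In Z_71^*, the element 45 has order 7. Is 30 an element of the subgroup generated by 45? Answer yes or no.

30 ∈ ⟨45⟩ iff 30^7 ≡ 1 (mod 71), since |⟨45⟩| = 7.
30^7 mod 71 = 1.
Since 1 = 1, 30 lies in the subgroup.

yes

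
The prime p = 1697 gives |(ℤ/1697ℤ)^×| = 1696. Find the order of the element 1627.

212

The order of 1627 must divide p − 1 = 1696 = 2^5 · 53.
Divisors: 1, 2, 4, 8, 16, 32, 53, 106, 212, 424, 848, 1696.
Check each in increasing order: 1627^1 ≡ 1627;  1627^2 ≡ 1506;  1627^4 ≡ 844;  1627^8 ≡ 1293;  1627^16 ≡ 304;  1627^32 ≡ 778;  1627^53 ≡ 1283;  1627^106 ≡ 1696;  1627^212 ≡ 1.
Smallest exponent giving 1 is 212.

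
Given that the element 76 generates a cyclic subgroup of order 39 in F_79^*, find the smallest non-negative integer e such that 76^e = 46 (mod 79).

30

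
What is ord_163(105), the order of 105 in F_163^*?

The order of 105 must divide p − 1 = 162 = 2 · 3^4.
Divisors: 1, 2, 3, 6, 9, 18, 27, 54, 81, 162.
Check each in increasing order: 105^1 ≡ 105;  105^2 ≡ 104;  105^3 ≡ 162;  105^6 ≡ 1.
Smallest exponent giving 1 is 6.

6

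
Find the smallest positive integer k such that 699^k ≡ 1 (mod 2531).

The order of 699 must divide p − 1 = 2530 = 2 · 5 · 11 · 23.
Divisors: 1, 2, 5, 10, 11, 22, 23, 46, 55, 110, 115, 230, 253, 506, 1265, 2530.
Check each in increasing order: 699^1 ≡ 699;  699^2 ≡ 118;  699^5 ≡ 1181;  699^10 ≡ 180;  699^11 ≡ 1801;  699^22 ≡ 1390;  699^23 ≡ 2237;  699^46 ≡ 382;  699^55 ≡ 2184;  699^110 ≡ 1452;  699^115 ≡ 1325;  699^230 ≡ 1642;  699^253 ≡ 673;  699^506 ≡ 2411;  699^1265 ≡ 1.
Smallest exponent giving 1 is 1265.

1265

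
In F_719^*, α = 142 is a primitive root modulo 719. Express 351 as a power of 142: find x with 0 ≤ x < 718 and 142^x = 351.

544

Baby-step giant-step with m = ceil(sqrt(718)) = 27.
Baby table (142^j mod 719 for j=0..26):
  0:1  1:142  2:32  3:230  4:305  5:170  6:413  7:407
  8:274  9:82  10:140  11:467  12:166  13:564  14:279  15:73
  16:300  17:179  18:253  19:695  20:187  21:670  22:232  23:589
  24:234  25:154  26:298
Giant step factor: 142^(-27) ≡ 404 (mod 719).
Scan 351·404^i mod 719 for i = 0, 1, …:
  i=0: 351   i=1: 161   i=2: 334   i=3: 483
  i=4: 283   i=5: 11   i=6: 130   i=7: 33
  i=8: 390   i=9: 99     …   i=19: 330
  i=20: 305
Match at i=20, j=4: x = 20·27 + 4 = 544.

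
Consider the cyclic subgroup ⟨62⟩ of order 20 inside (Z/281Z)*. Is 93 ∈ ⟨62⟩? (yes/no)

no

⟨62⟩ has order 20; its elements mod 281 are {1, 7, 40, 49, 53, 62, 68, 86, 90, 128, 153, 191, 195, 213, 219, 228, 232, 241, 274, 280}.
93 is not in this set.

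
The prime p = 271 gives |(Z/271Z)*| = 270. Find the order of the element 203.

The order of 203 must divide p − 1 = 270 = 2 · 3^3 · 5.
Divisors: 1, 2, 3, 5, 6, 9, 10, 15, 18, 27, 30, 45, 54, 90, 135, 270.
Check each in increasing order: 203^1 ≡ 203;  203^2 ≡ 17;  203^3 ≡ 199;  203^5 ≡ 131;  203^6 ≡ 35;  203^9 ≡ 190;  203^10 ≡ 88;  203^15 ≡ 146;  203^18 ≡ 57;  203^27 ≡ 261;  203^30 ≡ 178;  203^45 ≡ 243;  203^54 ≡ 100;  203^90 ≡ 242;  203^135 ≡ 270;  203^270 ≡ 1.
Smallest exponent giving 1 is 270.

270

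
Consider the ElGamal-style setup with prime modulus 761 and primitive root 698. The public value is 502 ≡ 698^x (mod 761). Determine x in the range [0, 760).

133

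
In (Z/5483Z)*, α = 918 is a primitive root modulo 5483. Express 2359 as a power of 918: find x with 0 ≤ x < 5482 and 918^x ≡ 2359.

1321

Baby-step giant-step with m = ceil(sqrt(5482)) = 75.
Baby table (918^j mod 5483 for j=0..74):
  0:1  1:918  2:3825  3:2230  4:1981  5:3685  6:5302  7:3815
  8:4016  9:2112  10:3317  11:1941  12:5346  13:343  14:2343  15:1538
  16:2753  17:5074  18:2865  19:3713  20:3591  21:1255  22:660  23:2750
  24:2320  25:2356  26:2506  27:3131  28:1166  29:1203  30:2271  31:1238
  32:1503  33:3521  34:2791  35:1577  36:174  37:725  38:2107  39:4210
  40:4748  41:5162  42:1404  43:367  44:2443  45:127  46:1443  47:3271
  48:3577  49:4852  50:1940  51:4428  52:2001  53:113  54:5040  55:4551
  56:5255  57:4533  58:5180  59:1479  60:3421  61:4202  62:2887  63:1977
  64:13  65:968  66:378  67:1575  68:3821  69:4041  70:3130  71:248
  72:2861  73:41  74:4740
Giant step factor: 918^(-75) ≡ 98 (mod 5483).
Scan 2359·98^i mod 5483 for i = 0, 1, …:
  i=0: 2359   i=1: 896   i=2: 80   i=3: 2357
  i=4: 700   i=5: 2804   i=6: 642   i=7: 2603
  i=8: 2876   i=9: 2215     …   i=16: 4099
  i=17: 1443
Match at i=17, j=46: x = 17·75 + 46 = 1321.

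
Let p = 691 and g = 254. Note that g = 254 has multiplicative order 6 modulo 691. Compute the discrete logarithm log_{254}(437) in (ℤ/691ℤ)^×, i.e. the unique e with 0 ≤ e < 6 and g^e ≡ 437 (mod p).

4

Successive powers of 254 modulo 691:
  254^0=1  254^1=254  254^2=253  254^3=690  254^4=437
So 254^4 ≡ 437 (mod 691), giving e = 4.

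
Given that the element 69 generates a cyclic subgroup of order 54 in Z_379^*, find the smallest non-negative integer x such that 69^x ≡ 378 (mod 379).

Successive powers of 69 modulo 379:
  69^0=1  69^1=69  69^2=213  69^3=295  69^4=268  69^5=300
  69^6=234  69^7=228  69^8=193  69^9=52  69^10=177  69^11=85
  69^12=180  69^13=292  69^14=61  69^15=40  69^16=107  69^17=182
  69^18=51  69^19=108  69^20=251  69^21=264  69^22=24  69^23=140
  69^24=185  69^25=258  69^26=368  69^27=378
So 69^27 ≡ 378 (mod 379), giving x = 27.

27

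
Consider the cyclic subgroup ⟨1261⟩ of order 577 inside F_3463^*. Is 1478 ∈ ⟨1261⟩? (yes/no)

yes

1478 ∈ ⟨1261⟩ iff 1478^577 ≡ 1 (mod 3463), since |⟨1261⟩| = 577.
1478^577 mod 3463 = 1.
Since 1 = 1, 1478 lies in the subgroup.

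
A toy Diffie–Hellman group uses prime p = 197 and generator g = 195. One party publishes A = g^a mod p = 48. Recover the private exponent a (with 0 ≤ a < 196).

Baby-step giant-step with m = ceil(sqrt(196)) = 14.
Baby table (195^j mod 197 for j=0..13):
  0:1  1:195  2:4  3:189  4:16  5:165  6:64  7:69
  8:59  9:79  10:39  11:119  12:156  13:82
Giant step factor: 195^(-14) ≡ 6 (mod 197).
Scan 48·6^i mod 197 for i = 0, 1, …:
  i=0: 48   i=1: 91   i=2: 152   i=3: 124
  i=4: 153   i=5: 130   i=6: 189
Match at i=6, j=3: a = 6·14 + 3 = 87.

87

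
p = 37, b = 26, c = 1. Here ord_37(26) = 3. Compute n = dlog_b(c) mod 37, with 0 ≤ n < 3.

0

Successive powers of 26 modulo 37:
  26^0=1
So 26^0 ≡ 1 (mod 37), giving n = 0.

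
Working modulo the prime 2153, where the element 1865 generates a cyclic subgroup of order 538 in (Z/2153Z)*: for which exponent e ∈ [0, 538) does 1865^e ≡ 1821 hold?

353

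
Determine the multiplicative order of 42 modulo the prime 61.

15

The order of 42 must divide p − 1 = 60 = 2^2 · 3 · 5.
Divisors: 1, 2, 3, 4, 5, 6, 10, 12, 15, 20, 30, 60.
Check each in increasing order: 42^1 ≡ 42;  42^2 ≡ 56;  42^3 ≡ 34;  42^4 ≡ 25;  42^5 ≡ 13;  42^6 ≡ 58;  42^10 ≡ 47;  42^12 ≡ 9;  42^15 ≡ 1.
Smallest exponent giving 1 is 15.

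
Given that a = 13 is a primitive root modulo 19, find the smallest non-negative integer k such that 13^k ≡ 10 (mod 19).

Successive powers of 13 modulo 19:
  13^0=1  13^1=13  13^2=17  13^3=12  13^4=4  13^5=14
  13^6=11  13^7=10
So 13^7 ≡ 10 (mod 19), giving k = 7.

7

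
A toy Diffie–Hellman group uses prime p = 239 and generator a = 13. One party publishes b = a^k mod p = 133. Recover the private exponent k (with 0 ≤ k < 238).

Baby-step giant-step with m = ceil(sqrt(238)) = 16.
Baby table (13^j mod 239 for j=0..15):
  0:1  1:13  2:169  3:46  4:120  5:126  6:204  7:23
  8:60  9:63  10:102  11:131  12:30  13:151  14:51  15:185
Giant step factor: 13^(-16) ≡ 16 (mod 239).
Scan 133·16^i mod 239 for i = 0, 1, …:
  i=0: 133   i=1: 216   i=2: 110   i=3: 87
  i=4: 197   i=5: 45   i=6: 3   i=7: 48
  i=8: 51
Match at i=8, j=14: k = 8·16 + 14 = 142.

142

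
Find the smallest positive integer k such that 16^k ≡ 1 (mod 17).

The order of 16 must divide p − 1 = 16 = 2^4.
Divisors: 1, 2, 4, 8, 16.
Check each in increasing order: 16^1 ≡ 16;  16^2 ≡ 1.
Smallest exponent giving 1 is 2.

2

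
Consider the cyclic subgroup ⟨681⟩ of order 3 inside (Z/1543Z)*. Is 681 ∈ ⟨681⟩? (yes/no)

yes

681 ∈ ⟨681⟩ iff 681^3 ≡ 1 (mod 1543), since |⟨681⟩| = 3.
681^3 mod 1543 = 1.
Since 1 = 1, 681 lies in the subgroup.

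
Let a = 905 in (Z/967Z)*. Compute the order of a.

The order of 905 must divide p − 1 = 966 = 2 · 3 · 7 · 23.
Divisors: 1, 2, 3, 6, 7, 14, 21, 23, 42, 46, 69, 138, 161, 322, 483, 966.
Check each in increasing order: 905^1 ≡ 905;  905^2 ≡ 943;  905^3 ≡ 521;  905^6 ≡ 681;  905^7 ≡ 326;  905^14 ≡ 873;  905^21 ≡ 300;  905^23 ≡ 536;  905^42 ≡ 69;  905^46 ≡ 97;  905^69 ≡ 741;  905^138 ≡ 792;  905^161 ≡ 966;  905^322 ≡ 1.
Smallest exponent giving 1 is 322.

322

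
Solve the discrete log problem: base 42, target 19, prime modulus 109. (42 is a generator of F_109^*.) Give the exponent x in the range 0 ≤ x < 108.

Successive powers of 42 modulo 109:
  42^0=1  42^1=42  42^2=20  42^3=77  42^4=73  42^5=14
  42^6=43  42^7=62  42^8=97  42^9=41  42^10=87  42^11=57
  42^12=105  42^13=50  42^14=29  42^15=19
So 42^15 ≡ 19 (mod 109), giving x = 15.

15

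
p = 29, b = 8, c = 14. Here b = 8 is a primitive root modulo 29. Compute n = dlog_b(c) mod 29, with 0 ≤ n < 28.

23

Successive powers of 8 modulo 29:
  8^0=1  8^1=8  8^2=6  8^3=19  8^4=7  8^5=27
  8^6=13  8^7=17  8^8=20  8^9=15  8^10=4  8^11=3
  8^12=24  8^13=18  8^14=28  8^15=21  8^16=23  8^17=10
  8^18=22  8^19=2  8^20=16  8^21=12  8^22=9  8^23=14
So 8^23 ≡ 14 (mod 29), giving n = 23.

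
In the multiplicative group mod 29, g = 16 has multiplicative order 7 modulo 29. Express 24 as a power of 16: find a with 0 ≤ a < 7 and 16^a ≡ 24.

Successive powers of 16 modulo 29:
  16^0=1  16^1=16  16^2=24
So 16^2 ≡ 24 (mod 29), giving a = 2.

2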